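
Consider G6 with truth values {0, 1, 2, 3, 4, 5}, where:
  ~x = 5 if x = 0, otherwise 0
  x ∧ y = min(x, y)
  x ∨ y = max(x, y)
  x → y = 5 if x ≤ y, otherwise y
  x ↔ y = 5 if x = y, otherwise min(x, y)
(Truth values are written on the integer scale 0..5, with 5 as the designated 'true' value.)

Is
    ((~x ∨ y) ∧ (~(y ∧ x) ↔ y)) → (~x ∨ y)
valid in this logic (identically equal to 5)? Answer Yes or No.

At x = 1, y = 0, for instance:
~x = ~1 = 0
~x ∨ y = 0 ∨ 0 = 0
y ∧ x = 0 ∧ 1 = 0
~(y ∧ x) = ~0 = 5
~(y ∧ x) ↔ y = 5 ↔ 0 = 0
(~x ∨ y) ∧ (~(y ∧ x) ↔ y) = 0 ∧ 0 = 0
((~x ∨ y) ∧ (~(y ∧ x) ↔ y)) → (~x ∨ y) = 0 → 0 = 5
and checking the remaining 35 assignments likewise gives ≥ 5 in every case.

Yes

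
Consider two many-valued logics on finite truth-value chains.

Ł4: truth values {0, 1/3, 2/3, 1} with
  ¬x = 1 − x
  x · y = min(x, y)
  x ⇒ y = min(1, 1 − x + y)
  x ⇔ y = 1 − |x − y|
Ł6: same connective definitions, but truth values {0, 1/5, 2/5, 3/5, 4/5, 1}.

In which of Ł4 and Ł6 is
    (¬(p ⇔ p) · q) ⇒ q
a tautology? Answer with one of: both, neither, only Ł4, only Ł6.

both

In Ł4: every assignment gives 1 — tautology.
In Ł6: every assignment gives 1 — tautology.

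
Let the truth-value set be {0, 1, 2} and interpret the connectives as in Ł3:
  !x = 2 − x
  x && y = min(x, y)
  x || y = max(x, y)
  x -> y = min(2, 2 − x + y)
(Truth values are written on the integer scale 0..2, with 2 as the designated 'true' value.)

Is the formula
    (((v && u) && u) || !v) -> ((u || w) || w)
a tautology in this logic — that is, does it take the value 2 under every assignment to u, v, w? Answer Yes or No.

Counterexample: take u = 0, v = 0, w = 0.
v && u = 0 && 0 = 0
(v && u) && u = 0 && 0 = 0
!v = !0 = 2
((v && u) && u) || !v = 0 || 2 = 2
u || w = 0 || 0 = 0
(u || w) || w = 0 || 0 = 0
(((v && u) && u) || !v) -> ((u || w) || w) = 2 -> 0 = 0
This gives 0 ≠ 2.

No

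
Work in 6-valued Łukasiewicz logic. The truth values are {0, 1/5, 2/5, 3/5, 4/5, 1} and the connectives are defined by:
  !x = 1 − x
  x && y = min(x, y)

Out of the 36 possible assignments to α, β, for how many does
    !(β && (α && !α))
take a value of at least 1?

16

value 1: 16 assignments (counts)
value 4/5: 12 assignments
value 3/5: 8 assignments
So 16 of the 36 assignments meet the threshold.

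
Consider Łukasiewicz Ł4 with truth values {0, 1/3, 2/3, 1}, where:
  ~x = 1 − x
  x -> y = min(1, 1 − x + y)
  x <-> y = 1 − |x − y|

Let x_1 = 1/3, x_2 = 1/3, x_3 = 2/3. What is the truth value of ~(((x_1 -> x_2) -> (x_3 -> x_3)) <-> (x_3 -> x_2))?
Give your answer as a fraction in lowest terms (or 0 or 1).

1/3

x_1 -> x_2 = 1/3 -> 1/3 = 1
x_3 -> x_3 = 2/3 -> 2/3 = 1
(x_1 -> x_2) -> (x_3 -> x_3) = 1 -> 1 = 1
x_3 -> x_2 = 2/3 -> 1/3 = 2/3
((x_1 -> x_2) -> (x_3 -> x_3)) <-> (x_3 -> x_2) = 1 <-> 2/3 = 2/3
~(((x_1 -> x_2) -> (x_3 -> x_3)) <-> (x_3 -> x_2)) = ~2/3 = 1/3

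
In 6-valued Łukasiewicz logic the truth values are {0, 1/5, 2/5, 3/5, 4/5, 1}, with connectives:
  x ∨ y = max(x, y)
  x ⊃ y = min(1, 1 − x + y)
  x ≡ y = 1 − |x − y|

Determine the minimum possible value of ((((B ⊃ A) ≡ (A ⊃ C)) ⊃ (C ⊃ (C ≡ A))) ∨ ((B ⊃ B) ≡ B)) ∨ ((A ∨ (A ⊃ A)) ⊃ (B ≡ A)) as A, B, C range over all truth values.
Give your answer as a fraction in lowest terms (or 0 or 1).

Take A = 0, B = 2/5, C = 1:
B ⊃ A = 2/5 ⊃ 0 = 3/5
A ⊃ C = 0 ⊃ 1 = 1
(B ⊃ A) ≡ (A ⊃ C) = 3/5 ≡ 1 = 3/5
C ≡ A = 1 ≡ 0 = 0
C ⊃ (C ≡ A) = 1 ⊃ 0 = 0
((B ⊃ A) ≡ (A ⊃ C)) ⊃ (C ⊃ (C ≡ A)) = 3/5 ⊃ 0 = 2/5
B ⊃ B = 2/5 ⊃ 2/5 = 1
(B ⊃ B) ≡ B = 1 ≡ 2/5 = 2/5
(((B ⊃ A) ≡ (A ⊃ C)) ⊃ (C ⊃ (C ≡ A))) ∨ ((B ⊃ B) ≡ B) = 2/5 ∨ 2/5 = 2/5
A ⊃ A = 0 ⊃ 0 = 1
A ∨ (A ⊃ A) = 0 ∨ 1 = 1
B ≡ A = 2/5 ≡ 0 = 3/5
(A ∨ (A ⊃ A)) ⊃ (B ≡ A) = 1 ⊃ 3/5 = 3/5
((((B ⊃ A) ≡ (A ⊃ C)) ⊃ (C ⊃ (C ≡ A))) ∨ ((B ⊃ B) ≡ B)) ∨ ((A ∨ (A ⊃ A)) ⊃ (B ≡ A)) = 2/5 ∨ 3/5 = 3/5
No assignment yields a value below 3/5, so this is the minimum.

3/5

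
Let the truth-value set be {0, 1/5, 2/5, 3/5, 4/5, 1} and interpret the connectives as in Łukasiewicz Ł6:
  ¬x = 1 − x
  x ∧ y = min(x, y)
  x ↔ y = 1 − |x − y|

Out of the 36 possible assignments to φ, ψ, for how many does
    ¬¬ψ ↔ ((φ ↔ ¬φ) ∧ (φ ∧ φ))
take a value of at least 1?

value 1: 6 assignments (counts)
value 4/5: 10 assignments
value 3/5: 9 assignments
value 2/5: 6 assignments
value 1/5: 3 assignments
value 0: 2 assignments
So 6 of the 36 assignments meet the threshold.

6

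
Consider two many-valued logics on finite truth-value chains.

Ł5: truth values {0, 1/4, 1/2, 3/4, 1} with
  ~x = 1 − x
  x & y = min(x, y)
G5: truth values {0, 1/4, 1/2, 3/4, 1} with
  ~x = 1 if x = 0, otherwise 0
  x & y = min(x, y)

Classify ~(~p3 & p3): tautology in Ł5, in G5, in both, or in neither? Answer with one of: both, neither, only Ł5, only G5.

only G5

In Ł5: at p3 = 1/4 the value is 3/4 — not a tautology.
In G5: every assignment gives 1 — tautology.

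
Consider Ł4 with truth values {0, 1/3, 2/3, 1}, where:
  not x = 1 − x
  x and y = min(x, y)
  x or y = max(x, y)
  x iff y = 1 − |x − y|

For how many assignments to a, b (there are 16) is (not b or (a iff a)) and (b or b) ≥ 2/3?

a = 0, b = 0 ↦ 0  <
a = 0, b = 1/3 ↦ 1/3  <
a = 0, b = 2/3 ↦ 2/3  ≥
a = 0, b = 1 ↦ 1  ≥
a = 1/3, b = 0 ↦ 0  <
a = 1/3, b = 1/3 ↦ 1/3  <
a = 1/3, b = 2/3 ↦ 2/3  ≥
a = 1/3, b = 1 ↦ 1  ≥
a = 2/3, b = 0 ↦ 0  <
a = 2/3, b = 1/3 ↦ 1/3  <
a = 2/3, b = 2/3 ↦ 2/3  ≥
a = 2/3, b = 1 ↦ 1  ≥
a = 1, b = 0 ↦ 0  <
a = 1, b = 1/3 ↦ 1/3  <
a = 1, b = 2/3 ↦ 2/3  ≥
a = 1, b = 1 ↦ 1  ≥
So 8 of the 16 assignments meet the threshold.

8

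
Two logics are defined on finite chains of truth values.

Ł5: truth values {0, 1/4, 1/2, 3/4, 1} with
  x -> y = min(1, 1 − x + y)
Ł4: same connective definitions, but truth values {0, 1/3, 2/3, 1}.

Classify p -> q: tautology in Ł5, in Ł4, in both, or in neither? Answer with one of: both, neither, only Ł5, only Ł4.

In Ł5: at p = 1/4, q = 0 the value is 3/4 — not a tautology.
In Ł4: at p = 1/3, q = 0 the value is 2/3 — not a tautology.

neither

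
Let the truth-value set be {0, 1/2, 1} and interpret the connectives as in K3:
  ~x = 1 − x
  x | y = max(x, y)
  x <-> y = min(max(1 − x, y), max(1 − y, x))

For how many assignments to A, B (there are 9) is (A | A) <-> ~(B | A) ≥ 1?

1

A = 0, B = 0 ↦ 0  <
A = 0, B = 1/2 ↦ 1/2  <
A = 0, B = 1 ↦ 1  ≥
A = 1/2, B = 0 ↦ 1/2  <
A = 1/2, B = 1/2 ↦ 1/2  <
A = 1/2, B = 1 ↦ 1/2  <
A = 1, B = 0 ↦ 0  <
A = 1, B = 1/2 ↦ 0  <
A = 1, B = 1 ↦ 0  <
So 1 of the 9 assignments meets the threshold.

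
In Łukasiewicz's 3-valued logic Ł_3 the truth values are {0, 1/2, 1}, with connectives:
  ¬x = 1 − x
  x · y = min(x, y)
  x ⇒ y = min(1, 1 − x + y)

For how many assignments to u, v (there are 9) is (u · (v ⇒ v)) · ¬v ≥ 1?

1

u = 0, v = 0 ↦ 0  <
u = 0, v = 1/2 ↦ 0  <
u = 0, v = 1 ↦ 0  <
u = 1/2, v = 0 ↦ 1/2  <
u = 1/2, v = 1/2 ↦ 1/2  <
u = 1/2, v = 1 ↦ 0  <
u = 1, v = 0 ↦ 1  ≥
u = 1, v = 1/2 ↦ 1/2  <
u = 1, v = 1 ↦ 0  <
So 1 of the 9 assignments meets the threshold.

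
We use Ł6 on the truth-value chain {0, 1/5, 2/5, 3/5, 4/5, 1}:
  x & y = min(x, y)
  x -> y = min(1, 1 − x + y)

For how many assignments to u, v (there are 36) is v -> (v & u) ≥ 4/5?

value 1: 21 assignments (counts)
value 4/5: 5 assignments (counts)
value 3/5: 4 assignments
value 2/5: 3 assignments
value 1/5: 2 assignments
value 0: 1 assignment
So 26 of the 36 assignments meet the threshold.

26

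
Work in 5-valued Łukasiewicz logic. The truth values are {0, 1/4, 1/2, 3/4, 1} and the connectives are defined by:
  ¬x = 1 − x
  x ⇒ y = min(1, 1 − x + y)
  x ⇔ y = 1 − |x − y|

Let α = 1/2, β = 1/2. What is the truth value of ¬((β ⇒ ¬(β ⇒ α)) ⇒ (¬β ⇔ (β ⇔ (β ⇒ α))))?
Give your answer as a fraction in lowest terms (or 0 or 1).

0

β ⇒ α = 1/2 ⇒ 1/2 = 1
¬(β ⇒ α) = ¬1 = 0
β ⇒ ¬(β ⇒ α) = 1/2 ⇒ 0 = 1/2
¬β = ¬1/2 = 1/2
β ⇒ α = 1/2 ⇒ 1/2 = 1
β ⇔ (β ⇒ α) = 1/2 ⇔ 1 = 1/2
¬β ⇔ (β ⇔ (β ⇒ α)) = 1/2 ⇔ 1/2 = 1
(β ⇒ ¬(β ⇒ α)) ⇒ (¬β ⇔ (β ⇔ (β ⇒ α))) = 1/2 ⇒ 1 = 1
¬((β ⇒ ¬(β ⇒ α)) ⇒ (¬β ⇔ (β ⇔ (β ⇒ α)))) = ¬1 = 0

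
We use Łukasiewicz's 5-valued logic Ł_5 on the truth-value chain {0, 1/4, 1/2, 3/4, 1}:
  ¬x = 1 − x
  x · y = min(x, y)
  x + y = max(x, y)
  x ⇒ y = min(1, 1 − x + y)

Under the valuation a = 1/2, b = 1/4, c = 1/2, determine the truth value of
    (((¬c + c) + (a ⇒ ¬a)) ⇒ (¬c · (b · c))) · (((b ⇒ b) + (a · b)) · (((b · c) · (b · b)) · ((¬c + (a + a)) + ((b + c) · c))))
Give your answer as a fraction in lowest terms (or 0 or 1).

¬c = ¬1/2 = 1/2
¬c + c = 1/2 + 1/2 = 1/2
¬a = ¬1/2 = 1/2
a ⇒ ¬a = 1/2 ⇒ 1/2 = 1
(¬c + c) + (a ⇒ ¬a) = 1/2 + 1 = 1
¬c = ¬1/2 = 1/2
b · c = 1/4 · 1/2 = 1/4
¬c · (b · c) = 1/2 · 1/4 = 1/4
((¬c + c) + (a ⇒ ¬a)) ⇒ (¬c · (b · c)) = 1 ⇒ 1/4 = 1/4
b ⇒ b = 1/4 ⇒ 1/4 = 1
a · b = 1/2 · 1/4 = 1/4
(b ⇒ b) + (a · b) = 1 + 1/4 = 1
b · c = 1/4 · 1/2 = 1/4
b · b = 1/4 · 1/4 = 1/4
(b · c) · (b · b) = 1/4 · 1/4 = 1/4
¬c = ¬1/2 = 1/2
a + a = 1/2 + 1/2 = 1/2
¬c + (a + a) = 1/2 + 1/2 = 1/2
b + c = 1/4 + 1/2 = 1/2
(b + c) · c = 1/2 · 1/2 = 1/2
(¬c + (a + a)) + ((b + c) · c) = 1/2 + 1/2 = 1/2
((b · c) · (b · b)) · ((¬c + (a + a)) + ((b + c) · c)) = 1/4 · 1/2 = 1/4
((b ⇒ b) + (a · b)) · (((b · c) · (b · b)) · ((¬c + (a + a)) + ((b + c) · c))) = 1 · 1/4 = 1/4
(((¬c + c) + (a ⇒ ¬a)) ⇒ (¬c · (b · c))) · (((b ⇒ b) + (a · b)) · (((b · c) · (b · b)) · ((¬c + (a + a)) + ((b + c) · c)))) = 1/4 · 1/4 = 1/4

1/4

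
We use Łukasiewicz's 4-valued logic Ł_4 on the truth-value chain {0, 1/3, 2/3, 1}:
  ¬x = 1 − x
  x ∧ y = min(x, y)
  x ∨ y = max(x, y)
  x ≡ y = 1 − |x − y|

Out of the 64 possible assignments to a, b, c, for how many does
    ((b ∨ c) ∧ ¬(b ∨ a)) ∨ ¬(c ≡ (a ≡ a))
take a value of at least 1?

17

value 1: 17 assignments (counts)
value 2/3: 23 assignments
value 1/3: 17 assignments
value 0: 7 assignments
So 17 of the 64 assignments meet the threshold.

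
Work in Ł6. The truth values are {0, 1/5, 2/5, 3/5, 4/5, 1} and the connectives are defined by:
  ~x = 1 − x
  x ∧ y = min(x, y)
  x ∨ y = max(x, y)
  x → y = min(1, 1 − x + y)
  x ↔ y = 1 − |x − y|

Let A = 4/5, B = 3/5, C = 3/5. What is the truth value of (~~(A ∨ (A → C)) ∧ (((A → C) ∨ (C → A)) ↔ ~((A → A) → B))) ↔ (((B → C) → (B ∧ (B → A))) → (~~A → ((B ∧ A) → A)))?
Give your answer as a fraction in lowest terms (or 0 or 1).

A → C = 4/5 → 3/5 = 4/5
A ∨ (A → C) = 4/5 ∨ 4/5 = 4/5
~(A ∨ (A → C)) = ~4/5 = 1/5
~~(A ∨ (A → C)) = ~1/5 = 4/5
A → C = 4/5 → 3/5 = 4/5
C → A = 3/5 → 4/5 = 1
(A → C) ∨ (C → A) = 4/5 ∨ 1 = 1
A → A = 4/5 → 4/5 = 1
(A → A) → B = 1 → 3/5 = 3/5
~((A → A) → B) = ~3/5 = 2/5
((A → C) ∨ (C → A)) ↔ ~((A → A) → B) = 1 ↔ 2/5 = 2/5
~~(A ∨ (A → C)) ∧ (((A → C) ∨ (C → A)) ↔ ~((A → A) → B)) = 4/5 ∧ 2/5 = 2/5
B → C = 3/5 → 3/5 = 1
B → A = 3/5 → 4/5 = 1
B ∧ (B → A) = 3/5 ∧ 1 = 3/5
(B → C) → (B ∧ (B → A)) = 1 → 3/5 = 3/5
~A = ~4/5 = 1/5
~~A = ~1/5 = 4/5
B ∧ A = 3/5 ∧ 4/5 = 3/5
(B ∧ A) → A = 3/5 → 4/5 = 1
~~A → ((B ∧ A) → A) = 4/5 → 1 = 1
((B → C) → (B ∧ (B → A))) → (~~A → ((B ∧ A) → A)) = 3/5 → 1 = 1
(~~(A ∨ (A → C)) ∧ (((A → C) ∨ (C → A)) ↔ ~((A → A) → B))) ↔ (((B → C) → (B ∧ (B → A))) → (~~A → ((B ∧ A) → A))) = 2/5 ↔ 1 = 2/5

2/5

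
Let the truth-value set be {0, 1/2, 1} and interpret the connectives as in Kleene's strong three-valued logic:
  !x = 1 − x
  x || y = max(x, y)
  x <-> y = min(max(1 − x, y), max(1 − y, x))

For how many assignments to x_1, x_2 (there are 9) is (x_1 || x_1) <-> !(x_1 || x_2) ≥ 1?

x_1 = 0, x_2 = 0 ↦ 0  <
x_1 = 0, x_2 = 1/2 ↦ 1/2  <
x_1 = 0, x_2 = 1 ↦ 1  ≥
x_1 = 1/2, x_2 = 0 ↦ 1/2  <
x_1 = 1/2, x_2 = 1/2 ↦ 1/2  <
x_1 = 1/2, x_2 = 1 ↦ 1/2  <
x_1 = 1, x_2 = 0 ↦ 0  <
x_1 = 1, x_2 = 1/2 ↦ 0  <
x_1 = 1, x_2 = 1 ↦ 0  <
So 1 of the 9 assignments meets the threshold.

1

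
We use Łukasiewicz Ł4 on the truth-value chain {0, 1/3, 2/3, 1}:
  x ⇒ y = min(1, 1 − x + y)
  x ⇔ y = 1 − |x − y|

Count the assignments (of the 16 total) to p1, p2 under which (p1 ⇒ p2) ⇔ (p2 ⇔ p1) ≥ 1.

p1 = 0, p2 = 0 ↦ 1  ≥
p1 = 0, p2 = 1/3 ↦ 2/3  <
p1 = 0, p2 = 2/3 ↦ 1/3  <
p1 = 0, p2 = 1 ↦ 0  <
p1 = 1/3, p2 = 0 ↦ 1  ≥
p1 = 1/3, p2 = 1/3 ↦ 1  ≥
p1 = 1/3, p2 = 2/3 ↦ 2/3  <
p1 = 1/3, p2 = 1 ↦ 1/3  <
p1 = 2/3, p2 = 0 ↦ 1  ≥
p1 = 2/3, p2 = 1/3 ↦ 1  ≥
p1 = 2/3, p2 = 2/3 ↦ 1  ≥
p1 = 2/3, p2 = 1 ↦ 2/3  <
p1 = 1, p2 = 0 ↦ 1  ≥
p1 = 1, p2 = 1/3 ↦ 1  ≥
p1 = 1, p2 = 2/3 ↦ 1  ≥
p1 = 1, p2 = 1 ↦ 1  ≥
So 10 of the 16 assignments meet the threshold.

10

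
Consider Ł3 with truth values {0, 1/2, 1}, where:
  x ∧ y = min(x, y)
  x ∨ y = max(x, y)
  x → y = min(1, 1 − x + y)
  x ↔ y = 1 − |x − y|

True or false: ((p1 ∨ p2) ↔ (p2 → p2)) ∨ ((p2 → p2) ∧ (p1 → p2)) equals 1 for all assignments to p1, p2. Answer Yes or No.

No

Counterexample: take p1 = 1/2, p2 = 0.
p1 ∨ p2 = 1/2 ∨ 0 = 1/2
p2 → p2 = 0 → 0 = 1
(p1 ∨ p2) ↔ (p2 → p2) = 1/2 ↔ 1 = 1/2
p2 → p2 = 0 → 0 = 1
p1 → p2 = 1/2 → 0 = 1/2
(p2 → p2) ∧ (p1 → p2) = 1 ∧ 1/2 = 1/2
((p1 ∨ p2) ↔ (p2 → p2)) ∨ ((p2 → p2) ∧ (p1 → p2)) = 1/2 ∨ 1/2 = 1/2
This gives 1/2 ≠ 1.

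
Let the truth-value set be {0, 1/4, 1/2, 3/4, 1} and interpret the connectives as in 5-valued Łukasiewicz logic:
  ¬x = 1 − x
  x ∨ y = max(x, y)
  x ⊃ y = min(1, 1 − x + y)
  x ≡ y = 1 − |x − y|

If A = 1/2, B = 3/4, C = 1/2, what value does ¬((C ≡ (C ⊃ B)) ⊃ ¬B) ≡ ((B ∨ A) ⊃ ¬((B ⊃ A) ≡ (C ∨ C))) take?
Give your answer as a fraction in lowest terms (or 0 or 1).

3/4

C ⊃ B = 1/2 ⊃ 3/4 = 1
C ≡ (C ⊃ B) = 1/2 ≡ 1 = 1/2
¬B = ¬3/4 = 1/4
(C ≡ (C ⊃ B)) ⊃ ¬B = 1/2 ⊃ 1/4 = 3/4
¬((C ≡ (C ⊃ B)) ⊃ ¬B) = ¬3/4 = 1/4
B ∨ A = 3/4 ∨ 1/2 = 3/4
B ⊃ A = 3/4 ⊃ 1/2 = 3/4
C ∨ C = 1/2 ∨ 1/2 = 1/2
(B ⊃ A) ≡ (C ∨ C) = 3/4 ≡ 1/2 = 3/4
¬((B ⊃ A) ≡ (C ∨ C)) = ¬3/4 = 1/4
(B ∨ A) ⊃ ¬((B ⊃ A) ≡ (C ∨ C)) = 3/4 ⊃ 1/4 = 1/2
¬((C ≡ (C ⊃ B)) ⊃ ¬B) ≡ ((B ∨ A) ⊃ ¬((B ⊃ A) ≡ (C ∨ C))) = 1/4 ≡ 1/2 = 3/4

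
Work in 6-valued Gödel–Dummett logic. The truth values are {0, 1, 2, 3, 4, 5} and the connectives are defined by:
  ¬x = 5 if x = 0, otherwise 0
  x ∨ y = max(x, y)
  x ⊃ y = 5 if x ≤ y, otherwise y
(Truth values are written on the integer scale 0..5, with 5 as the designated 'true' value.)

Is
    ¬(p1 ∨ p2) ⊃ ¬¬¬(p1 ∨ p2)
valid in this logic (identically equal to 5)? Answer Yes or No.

Yes

At p1 = 4, p2 = 1, for instance:
p1 ∨ p2 = 4 ∨ 1 = 4
¬(p1 ∨ p2) = ¬4 = 0
¬¬(p1 ∨ p2) = ¬0 = 5
¬¬¬(p1 ∨ p2) = ¬5 = 0
¬(p1 ∨ p2) ⊃ ¬¬¬(p1 ∨ p2) = 0 ⊃ 0 = 5
and checking the remaining 35 assignments likewise gives ≥ 5 in every case.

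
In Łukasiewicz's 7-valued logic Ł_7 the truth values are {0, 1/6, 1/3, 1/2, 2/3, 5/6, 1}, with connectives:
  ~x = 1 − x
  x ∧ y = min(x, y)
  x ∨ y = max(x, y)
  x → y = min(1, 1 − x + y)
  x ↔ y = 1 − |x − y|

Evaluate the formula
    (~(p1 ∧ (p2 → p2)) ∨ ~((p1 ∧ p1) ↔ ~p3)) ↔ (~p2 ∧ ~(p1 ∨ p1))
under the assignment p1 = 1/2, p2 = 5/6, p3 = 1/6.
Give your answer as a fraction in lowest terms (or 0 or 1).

2/3

p2 → p2 = 5/6 → 5/6 = 1
p1 ∧ (p2 → p2) = 1/2 ∧ 1 = 1/2
~(p1 ∧ (p2 → p2)) = ~1/2 = 1/2
p1 ∧ p1 = 1/2 ∧ 1/2 = 1/2
~p3 = ~1/6 = 5/6
(p1 ∧ p1) ↔ ~p3 = 1/2 ↔ 5/6 = 2/3
~((p1 ∧ p1) ↔ ~p3) = ~2/3 = 1/3
~(p1 ∧ (p2 → p2)) ∨ ~((p1 ∧ p1) ↔ ~p3) = 1/2 ∨ 1/3 = 1/2
~p2 = ~5/6 = 1/6
p1 ∨ p1 = 1/2 ∨ 1/2 = 1/2
~(p1 ∨ p1) = ~1/2 = 1/2
~p2 ∧ ~(p1 ∨ p1) = 1/6 ∧ 1/2 = 1/6
(~(p1 ∧ (p2 → p2)) ∨ ~((p1 ∧ p1) ↔ ~p3)) ↔ (~p2 ∧ ~(p1 ∨ p1)) = 1/2 ↔ 1/6 = 2/3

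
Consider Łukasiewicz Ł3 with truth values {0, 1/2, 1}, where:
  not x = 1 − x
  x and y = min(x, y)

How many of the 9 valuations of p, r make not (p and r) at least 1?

5

p = 0, r = 0 ↦ 1  ≥
p = 0, r = 1/2 ↦ 1  ≥
p = 0, r = 1 ↦ 1  ≥
p = 1/2, r = 0 ↦ 1  ≥
p = 1/2, r = 1/2 ↦ 1/2  <
p = 1/2, r = 1 ↦ 1/2  <
p = 1, r = 0 ↦ 1  ≥
p = 1, r = 1/2 ↦ 1/2  <
p = 1, r = 1 ↦ 0  <
So 5 of the 9 assignments meet the threshold.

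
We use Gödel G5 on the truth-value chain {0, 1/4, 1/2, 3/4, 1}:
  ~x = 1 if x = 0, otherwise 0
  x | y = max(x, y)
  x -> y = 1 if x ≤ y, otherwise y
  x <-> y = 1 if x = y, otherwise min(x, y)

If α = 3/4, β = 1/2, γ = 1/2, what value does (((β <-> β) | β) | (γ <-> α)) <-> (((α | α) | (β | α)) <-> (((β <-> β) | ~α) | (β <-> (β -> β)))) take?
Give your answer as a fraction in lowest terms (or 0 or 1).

β <-> β = 1/2 <-> 1/2 = 1
(β <-> β) | β = 1 | 1/2 = 1
γ <-> α = 1/2 <-> 3/4 = 1/2
((β <-> β) | β) | (γ <-> α) = 1 | 1/2 = 1
α | α = 3/4 | 3/4 = 3/4
β | α = 1/2 | 3/4 = 3/4
(α | α) | (β | α) = 3/4 | 3/4 = 3/4
β <-> β = 1/2 <-> 1/2 = 1
~α = ~3/4 = 0
(β <-> β) | ~α = 1 | 0 = 1
β -> β = 1/2 -> 1/2 = 1
β <-> (β -> β) = 1/2 <-> 1 = 1/2
((β <-> β) | ~α) | (β <-> (β -> β)) = 1 | 1/2 = 1
((α | α) | (β | α)) <-> (((β <-> β) | ~α) | (β <-> (β -> β))) = 3/4 <-> 1 = 3/4
(((β <-> β) | β) | (γ <-> α)) <-> (((α | α) | (β | α)) <-> (((β <-> β) | ~α) | (β <-> (β -> β)))) = 1 <-> 3/4 = 3/4

3/4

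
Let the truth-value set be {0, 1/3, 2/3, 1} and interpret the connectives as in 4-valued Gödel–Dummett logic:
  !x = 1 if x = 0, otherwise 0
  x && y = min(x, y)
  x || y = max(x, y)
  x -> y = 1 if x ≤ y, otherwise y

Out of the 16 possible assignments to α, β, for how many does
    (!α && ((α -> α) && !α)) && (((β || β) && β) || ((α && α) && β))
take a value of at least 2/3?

2

α = 0, β = 0 ↦ 0  <
α = 0, β = 1/3 ↦ 1/3  <
α = 0, β = 2/3 ↦ 2/3  ≥
α = 0, β = 1 ↦ 1  ≥
α = 1/3, β = 0 ↦ 0  <
α = 1/3, β = 1/3 ↦ 0  <
α = 1/3, β = 2/3 ↦ 0  <
α = 1/3, β = 1 ↦ 0  <
α = 2/3, β = 0 ↦ 0  <
α = 2/3, β = 1/3 ↦ 0  <
α = 2/3, β = 2/3 ↦ 0  <
α = 2/3, β = 1 ↦ 0  <
α = 1, β = 0 ↦ 0  <
α = 1, β = 1/3 ↦ 0  <
α = 1, β = 2/3 ↦ 0  <
α = 1, β = 1 ↦ 0  <
So 2 of the 16 assignments meet the threshold.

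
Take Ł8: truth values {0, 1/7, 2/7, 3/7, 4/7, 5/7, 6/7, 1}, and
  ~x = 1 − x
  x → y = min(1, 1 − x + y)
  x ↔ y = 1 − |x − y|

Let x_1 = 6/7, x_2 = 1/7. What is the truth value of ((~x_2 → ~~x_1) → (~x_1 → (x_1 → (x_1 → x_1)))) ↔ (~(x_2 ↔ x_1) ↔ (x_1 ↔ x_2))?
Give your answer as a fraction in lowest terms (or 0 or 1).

~x_2 = ~1/7 = 6/7
~x_1 = ~6/7 = 1/7
~~x_1 = ~1/7 = 6/7
~x_2 → ~~x_1 = 6/7 → 6/7 = 1
~x_1 = ~6/7 = 1/7
x_1 → x_1 = 6/7 → 6/7 = 1
x_1 → (x_1 → x_1) = 6/7 → 1 = 1
~x_1 → (x_1 → (x_1 → x_1)) = 1/7 → 1 = 1
(~x_2 → ~~x_1) → (~x_1 → (x_1 → (x_1 → x_1))) = 1 → 1 = 1
x_2 ↔ x_1 = 1/7 ↔ 6/7 = 2/7
~(x_2 ↔ x_1) = ~2/7 = 5/7
x_1 ↔ x_2 = 6/7 ↔ 1/7 = 2/7
~(x_2 ↔ x_1) ↔ (x_1 ↔ x_2) = 5/7 ↔ 2/7 = 4/7
((~x_2 → ~~x_1) → (~x_1 → (x_1 → (x_1 → x_1)))) ↔ (~(x_2 ↔ x_1) ↔ (x_1 ↔ x_2)) = 1 ↔ 4/7 = 4/7

4/7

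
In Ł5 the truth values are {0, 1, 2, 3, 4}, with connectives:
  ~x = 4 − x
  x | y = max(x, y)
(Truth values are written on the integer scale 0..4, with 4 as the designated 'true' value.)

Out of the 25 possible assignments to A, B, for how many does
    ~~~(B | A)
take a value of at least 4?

1

value 4: 1 assignment (counts)
value 3: 3 assignments
value 2: 5 assignments
value 1: 7 assignments
value 0: 9 assignments
So 1 of the 25 assignments meets the threshold.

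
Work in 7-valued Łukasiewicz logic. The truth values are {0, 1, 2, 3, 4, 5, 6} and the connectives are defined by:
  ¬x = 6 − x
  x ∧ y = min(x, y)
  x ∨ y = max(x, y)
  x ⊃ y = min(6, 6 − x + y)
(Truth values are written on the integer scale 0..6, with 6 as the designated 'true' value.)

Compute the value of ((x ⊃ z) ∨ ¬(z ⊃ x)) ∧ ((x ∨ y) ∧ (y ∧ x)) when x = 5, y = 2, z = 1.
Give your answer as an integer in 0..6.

2

x ⊃ z = 5 ⊃ 1 = 2
z ⊃ x = 1 ⊃ 5 = 6
¬(z ⊃ x) = ¬6 = 0
(x ⊃ z) ∨ ¬(z ⊃ x) = 2 ∨ 0 = 2
x ∨ y = 5 ∨ 2 = 5
y ∧ x = 2 ∧ 5 = 2
(x ∨ y) ∧ (y ∧ x) = 5 ∧ 2 = 2
((x ⊃ z) ∨ ¬(z ⊃ x)) ∧ ((x ∨ y) ∧ (y ∧ x)) = 2 ∧ 2 = 2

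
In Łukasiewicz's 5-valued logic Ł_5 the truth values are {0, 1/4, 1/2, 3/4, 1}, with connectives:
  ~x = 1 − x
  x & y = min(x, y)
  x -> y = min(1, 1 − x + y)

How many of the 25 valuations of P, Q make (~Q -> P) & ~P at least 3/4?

5

value 1: 1 assignment (counts)
value 3/4: 4 assignments (counts)
value 1/2: 7 assignments
value 1/4: 7 assignments
value 0: 6 assignments
So 5 of the 25 assignments meet the threshold.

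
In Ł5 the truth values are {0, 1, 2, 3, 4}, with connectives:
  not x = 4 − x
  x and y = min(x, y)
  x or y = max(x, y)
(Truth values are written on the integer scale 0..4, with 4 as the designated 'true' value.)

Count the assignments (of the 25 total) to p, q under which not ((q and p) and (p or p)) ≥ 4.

value 4: 9 assignments (counts)
value 3: 7 assignments
value 2: 5 assignments
value 1: 3 assignments
value 0: 1 assignment
So 9 of the 25 assignments meet the threshold.

9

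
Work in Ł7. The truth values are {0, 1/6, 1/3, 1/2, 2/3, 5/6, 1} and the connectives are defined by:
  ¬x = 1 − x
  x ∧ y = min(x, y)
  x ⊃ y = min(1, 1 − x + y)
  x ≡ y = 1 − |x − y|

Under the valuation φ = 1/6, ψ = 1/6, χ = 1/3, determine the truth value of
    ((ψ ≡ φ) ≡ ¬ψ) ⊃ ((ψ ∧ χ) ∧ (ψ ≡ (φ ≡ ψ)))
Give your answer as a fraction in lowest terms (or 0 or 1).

1/3

ψ ≡ φ = 1/6 ≡ 1/6 = 1
¬ψ = ¬1/6 = 5/6
(ψ ≡ φ) ≡ ¬ψ = 1 ≡ 5/6 = 5/6
ψ ∧ χ = 1/6 ∧ 1/3 = 1/6
φ ≡ ψ = 1/6 ≡ 1/6 = 1
ψ ≡ (φ ≡ ψ) = 1/6 ≡ 1 = 1/6
(ψ ∧ χ) ∧ (ψ ≡ (φ ≡ ψ)) = 1/6 ∧ 1/6 = 1/6
((ψ ≡ φ) ≡ ¬ψ) ⊃ ((ψ ∧ χ) ∧ (ψ ≡ (φ ≡ ψ))) = 5/6 ⊃ 1/6 = 1/3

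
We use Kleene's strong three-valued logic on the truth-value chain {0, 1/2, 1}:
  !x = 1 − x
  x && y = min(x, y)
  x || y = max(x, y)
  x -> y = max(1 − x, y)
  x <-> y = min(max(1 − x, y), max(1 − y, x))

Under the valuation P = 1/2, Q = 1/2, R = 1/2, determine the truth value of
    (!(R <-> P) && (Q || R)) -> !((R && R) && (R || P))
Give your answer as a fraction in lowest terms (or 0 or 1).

1/2

R <-> P = 1/2 <-> 1/2 = 1/2
!(R <-> P) = !1/2 = 1/2
Q || R = 1/2 || 1/2 = 1/2
!(R <-> P) && (Q || R) = 1/2 && 1/2 = 1/2
R && R = 1/2 && 1/2 = 1/2
R || P = 1/2 || 1/2 = 1/2
(R && R) && (R || P) = 1/2 && 1/2 = 1/2
!((R && R) && (R || P)) = !1/2 = 1/2
(!(R <-> P) && (Q || R)) -> !((R && R) && (R || P)) = 1/2 -> 1/2 = 1/2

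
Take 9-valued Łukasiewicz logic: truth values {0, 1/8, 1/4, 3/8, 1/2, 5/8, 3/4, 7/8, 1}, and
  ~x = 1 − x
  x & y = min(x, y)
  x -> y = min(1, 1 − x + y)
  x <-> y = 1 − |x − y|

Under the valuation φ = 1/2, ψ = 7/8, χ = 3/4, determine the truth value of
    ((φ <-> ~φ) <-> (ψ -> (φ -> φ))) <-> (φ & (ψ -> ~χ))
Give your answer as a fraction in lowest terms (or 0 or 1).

~φ = ~1/2 = 1/2
φ <-> ~φ = 1/2 <-> 1/2 = 1
φ -> φ = 1/2 -> 1/2 = 1
ψ -> (φ -> φ) = 7/8 -> 1 = 1
(φ <-> ~φ) <-> (ψ -> (φ -> φ)) = 1 <-> 1 = 1
~χ = ~3/4 = 1/4
ψ -> ~χ = 7/8 -> 1/4 = 3/8
φ & (ψ -> ~χ) = 1/2 & 3/8 = 3/8
((φ <-> ~φ) <-> (ψ -> (φ -> φ))) <-> (φ & (ψ -> ~χ)) = 1 <-> 3/8 = 3/8

3/8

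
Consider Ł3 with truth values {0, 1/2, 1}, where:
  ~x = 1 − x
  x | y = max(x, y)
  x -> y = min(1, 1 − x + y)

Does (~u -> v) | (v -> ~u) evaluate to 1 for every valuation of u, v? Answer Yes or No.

u = 0, v = 0 ↦ 1
u = 0, v = 1/2 ↦ 1
u = 0, v = 1 ↦ 1
u = 1/2, v = 0 ↦ 1
u = 1/2, v = 1/2 ↦ 1
u = 1/2, v = 1 ↦ 1
u = 1, v = 0 ↦ 1
u = 1, v = 1/2 ↦ 1
u = 1, v = 1 ↦ 1
Every assignment gives a value ≥ 1.

Yes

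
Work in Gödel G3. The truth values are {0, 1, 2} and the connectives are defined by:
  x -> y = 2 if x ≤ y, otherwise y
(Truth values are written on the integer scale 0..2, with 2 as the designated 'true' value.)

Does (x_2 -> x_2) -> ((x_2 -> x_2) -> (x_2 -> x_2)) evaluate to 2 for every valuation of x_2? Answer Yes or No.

x_2 = 0 ↦ 2
x_2 = 1 ↦ 2
x_2 = 2 ↦ 2
Every assignment gives a value ≥ 2.

Yes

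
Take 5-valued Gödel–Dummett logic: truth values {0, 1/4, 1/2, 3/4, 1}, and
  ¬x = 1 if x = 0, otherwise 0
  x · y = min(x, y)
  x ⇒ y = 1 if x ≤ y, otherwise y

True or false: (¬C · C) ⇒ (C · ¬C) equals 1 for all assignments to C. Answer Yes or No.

C = 0 ↦ 1
C = 1/4 ↦ 1
C = 1/2 ↦ 1
C = 3/4 ↦ 1
C = 1 ↦ 1
Every assignment gives a value ≥ 1.

Yes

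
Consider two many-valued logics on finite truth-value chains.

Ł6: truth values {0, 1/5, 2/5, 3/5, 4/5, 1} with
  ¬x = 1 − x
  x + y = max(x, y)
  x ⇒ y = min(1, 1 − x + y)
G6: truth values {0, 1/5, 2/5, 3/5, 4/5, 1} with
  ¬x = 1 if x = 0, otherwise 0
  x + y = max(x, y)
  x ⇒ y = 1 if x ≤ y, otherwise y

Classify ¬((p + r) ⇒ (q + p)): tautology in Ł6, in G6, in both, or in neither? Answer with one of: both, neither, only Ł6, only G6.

In Ł6: at p = 0, q = 0, r = 0 the value is 0 — not a tautology.
In G6: at p = 0, q = 0, r = 0 the value is 0 — not a tautology.

neither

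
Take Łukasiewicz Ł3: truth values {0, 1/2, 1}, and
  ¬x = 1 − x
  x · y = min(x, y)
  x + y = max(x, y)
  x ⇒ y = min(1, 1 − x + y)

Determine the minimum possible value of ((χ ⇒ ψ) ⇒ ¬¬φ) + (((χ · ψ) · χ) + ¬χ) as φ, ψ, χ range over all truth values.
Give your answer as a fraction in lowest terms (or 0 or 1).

1/2

Take φ = 0, ψ = 0, χ = 1/2:
χ ⇒ ψ = 1/2 ⇒ 0 = 1/2
¬φ = ¬0 = 1
¬¬φ = ¬1 = 0
(χ ⇒ ψ) ⇒ ¬¬φ = 1/2 ⇒ 0 = 1/2
χ · ψ = 1/2 · 0 = 0
(χ · ψ) · χ = 0 · 1/2 = 0
¬χ = ¬1/2 = 1/2
((χ · ψ) · χ) + ¬χ = 0 + 1/2 = 1/2
((χ ⇒ ψ) ⇒ ¬¬φ) + (((χ · ψ) · χ) + ¬χ) = 1/2 + 1/2 = 1/2
No assignment yields a value below 1/2, so this is the minimum.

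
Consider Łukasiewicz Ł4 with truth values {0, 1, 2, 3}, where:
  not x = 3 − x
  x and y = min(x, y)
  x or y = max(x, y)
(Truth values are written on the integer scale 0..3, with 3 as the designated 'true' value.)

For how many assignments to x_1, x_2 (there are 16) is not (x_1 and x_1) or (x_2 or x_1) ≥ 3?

10

x_1 = 0, x_2 = 0 ↦ 3  ≥
x_1 = 0, x_2 = 1 ↦ 3  ≥
x_1 = 0, x_2 = 2 ↦ 3  ≥
x_1 = 0, x_2 = 3 ↦ 3  ≥
x_1 = 1, x_2 = 0 ↦ 2  <
x_1 = 1, x_2 = 1 ↦ 2  <
x_1 = 1, x_2 = 2 ↦ 2  <
x_1 = 1, x_2 = 3 ↦ 3  ≥
x_1 = 2, x_2 = 0 ↦ 2  <
x_1 = 2, x_2 = 1 ↦ 2  <
x_1 = 2, x_2 = 2 ↦ 2  <
x_1 = 2, x_2 = 3 ↦ 3  ≥
x_1 = 3, x_2 = 0 ↦ 3  ≥
x_1 = 3, x_2 = 1 ↦ 3  ≥
x_1 = 3, x_2 = 2 ↦ 3  ≥
x_1 = 3, x_2 = 3 ↦ 3  ≥
So 10 of the 16 assignments meet the threshold.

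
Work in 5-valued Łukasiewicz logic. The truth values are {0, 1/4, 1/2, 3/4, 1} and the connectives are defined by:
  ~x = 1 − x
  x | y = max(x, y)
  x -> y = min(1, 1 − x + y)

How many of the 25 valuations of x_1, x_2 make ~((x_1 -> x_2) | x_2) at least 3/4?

value 1: 1 assignment (counts)
value 3/4: 2 assignments (counts)
value 1/2: 3 assignments
value 1/4: 4 assignments
value 0: 15 assignments
So 3 of the 25 assignments meet the threshold.

3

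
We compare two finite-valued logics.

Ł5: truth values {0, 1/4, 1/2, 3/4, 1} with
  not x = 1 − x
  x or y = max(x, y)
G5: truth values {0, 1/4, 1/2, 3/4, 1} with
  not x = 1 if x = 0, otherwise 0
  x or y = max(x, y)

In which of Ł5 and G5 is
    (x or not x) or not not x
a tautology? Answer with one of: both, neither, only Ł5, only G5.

In Ł5: at x = 1/4 the value is 3/4 — not a tautology.
In G5: every assignment gives 1 — tautology.

only G5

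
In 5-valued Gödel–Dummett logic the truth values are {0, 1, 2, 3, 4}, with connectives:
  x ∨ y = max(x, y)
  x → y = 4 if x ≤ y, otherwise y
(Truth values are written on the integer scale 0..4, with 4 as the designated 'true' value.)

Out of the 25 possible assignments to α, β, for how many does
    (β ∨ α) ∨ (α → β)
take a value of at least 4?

19

value 4: 19 assignments (counts)
value 3: 3 assignments
value 2: 2 assignments
value 1: 1 assignment
So 19 of the 25 assignments meet the threshold.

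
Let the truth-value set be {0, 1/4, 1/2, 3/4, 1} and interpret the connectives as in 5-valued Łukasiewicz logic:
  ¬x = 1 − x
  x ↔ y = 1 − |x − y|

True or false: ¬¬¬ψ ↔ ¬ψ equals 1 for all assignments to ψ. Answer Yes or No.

Yes

ψ = 0 ↦ 1
ψ = 1/4 ↦ 1
ψ = 1/2 ↦ 1
ψ = 3/4 ↦ 1
ψ = 1 ↦ 1
Every assignment gives a value ≥ 1.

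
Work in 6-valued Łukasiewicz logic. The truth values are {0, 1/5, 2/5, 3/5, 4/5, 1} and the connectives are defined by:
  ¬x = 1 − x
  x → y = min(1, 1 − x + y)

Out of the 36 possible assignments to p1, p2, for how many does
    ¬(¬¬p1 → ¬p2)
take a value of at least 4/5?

value 1: 1 assignment (counts)
value 4/5: 2 assignments (counts)
value 3/5: 3 assignments
value 2/5: 4 assignments
value 1/5: 5 assignments
value 0: 21 assignments
So 3 of the 36 assignments meet the threshold.

3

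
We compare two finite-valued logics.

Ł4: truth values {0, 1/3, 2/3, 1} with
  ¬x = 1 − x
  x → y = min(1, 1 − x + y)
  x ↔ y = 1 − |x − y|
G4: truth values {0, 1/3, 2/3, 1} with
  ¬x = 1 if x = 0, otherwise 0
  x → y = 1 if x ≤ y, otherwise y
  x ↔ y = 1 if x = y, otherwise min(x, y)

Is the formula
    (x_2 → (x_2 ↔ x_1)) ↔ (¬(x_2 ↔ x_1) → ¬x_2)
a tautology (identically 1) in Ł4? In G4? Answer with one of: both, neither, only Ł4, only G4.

In Ł4: every assignment gives 1 — tautology.
In G4: at x_1 = 1/3, x_2 = 2/3 the value is 1/3 — not a tautology.

only Ł4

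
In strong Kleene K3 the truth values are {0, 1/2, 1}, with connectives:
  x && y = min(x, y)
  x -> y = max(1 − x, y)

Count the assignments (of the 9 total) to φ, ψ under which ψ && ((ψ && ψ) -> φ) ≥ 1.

φ = 0, ψ = 0 ↦ 0  <
φ = 0, ψ = 1/2 ↦ 1/2  <
φ = 0, ψ = 1 ↦ 0  <
φ = 1/2, ψ = 0 ↦ 0  <
φ = 1/2, ψ = 1/2 ↦ 1/2  <
φ = 1/2, ψ = 1 ↦ 1/2  <
φ = 1, ψ = 0 ↦ 0  <
φ = 1, ψ = 1/2 ↦ 1/2  <
φ = 1, ψ = 1 ↦ 1  ≥
So 1 of the 9 assignments meets the threshold.

1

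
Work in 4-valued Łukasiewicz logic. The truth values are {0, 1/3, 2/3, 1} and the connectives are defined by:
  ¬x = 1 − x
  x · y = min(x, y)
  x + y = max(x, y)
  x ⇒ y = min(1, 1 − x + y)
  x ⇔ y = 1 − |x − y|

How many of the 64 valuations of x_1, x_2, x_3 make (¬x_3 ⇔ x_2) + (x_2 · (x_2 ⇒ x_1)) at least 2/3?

47

value 1: 19 assignments (counts)
value 2/3: 28 assignments (counts)
value 1/3: 12 assignments
value 0: 5 assignments
So 47 of the 64 assignments meet the threshold.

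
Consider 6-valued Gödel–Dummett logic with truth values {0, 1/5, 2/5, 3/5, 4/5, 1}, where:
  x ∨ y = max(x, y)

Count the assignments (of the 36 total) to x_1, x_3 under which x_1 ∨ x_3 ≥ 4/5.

value 1: 11 assignments (counts)
value 4/5: 9 assignments (counts)
value 3/5: 7 assignments
value 2/5: 5 assignments
value 1/5: 3 assignments
value 0: 1 assignment
So 20 of the 36 assignments meet the threshold.

20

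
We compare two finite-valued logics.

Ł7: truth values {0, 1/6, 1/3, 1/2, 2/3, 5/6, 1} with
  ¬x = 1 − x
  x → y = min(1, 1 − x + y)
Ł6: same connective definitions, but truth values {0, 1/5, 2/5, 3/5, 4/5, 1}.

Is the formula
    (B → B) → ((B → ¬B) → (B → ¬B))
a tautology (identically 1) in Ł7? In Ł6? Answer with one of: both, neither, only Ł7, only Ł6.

In Ł7: every assignment gives 1 — tautology.
In Ł6: every assignment gives 1 — tautology.

both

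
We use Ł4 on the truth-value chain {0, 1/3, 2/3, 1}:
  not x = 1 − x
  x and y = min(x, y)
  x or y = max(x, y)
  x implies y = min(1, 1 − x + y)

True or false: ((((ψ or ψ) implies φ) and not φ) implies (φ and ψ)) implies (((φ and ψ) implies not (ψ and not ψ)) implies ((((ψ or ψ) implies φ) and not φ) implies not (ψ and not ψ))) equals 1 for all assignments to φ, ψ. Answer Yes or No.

φ = 0, ψ = 0 ↦ 1
φ = 0, ψ = 1/3 ↦ 1
φ = 0, ψ = 2/3 ↦ 1
φ = 0, ψ = 1 ↦ 1
φ = 1/3, ψ = 0 ↦ 1
φ = 1/3, ψ = 1/3 ↦ 1
φ = 1/3, ψ = 2/3 ↦ 1
φ = 1/3, ψ = 1 ↦ 1
φ = 2/3, ψ = 0 ↦ 1
φ = 2/3, ψ = 1/3 ↦ 1
φ = 2/3, ψ = 2/3 ↦ 1
φ = 2/3, ψ = 1 ↦ 1
φ = 1, ψ = 0 ↦ 1
φ = 1, ψ = 1/3 ↦ 1
φ = 1, ψ = 2/3 ↦ 1
φ = 1, ψ = 1 ↦ 1
Every assignment gives a value ≥ 1.

Yes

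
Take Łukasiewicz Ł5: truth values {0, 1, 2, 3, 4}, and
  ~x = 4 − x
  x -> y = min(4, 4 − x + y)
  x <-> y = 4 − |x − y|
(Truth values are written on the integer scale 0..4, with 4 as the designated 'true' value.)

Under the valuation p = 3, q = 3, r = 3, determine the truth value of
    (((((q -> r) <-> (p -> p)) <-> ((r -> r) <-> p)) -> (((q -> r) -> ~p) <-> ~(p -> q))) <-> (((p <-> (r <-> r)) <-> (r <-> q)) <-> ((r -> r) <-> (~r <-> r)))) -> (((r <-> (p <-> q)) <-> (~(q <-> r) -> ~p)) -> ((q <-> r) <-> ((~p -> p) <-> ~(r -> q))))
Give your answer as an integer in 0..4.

q -> r = 3 -> 3 = 4
p -> p = 3 -> 3 = 4
(q -> r) <-> (p -> p) = 4 <-> 4 = 4
r -> r = 3 -> 3 = 4
(r -> r) <-> p = 4 <-> 3 = 3
((q -> r) <-> (p -> p)) <-> ((r -> r) <-> p) = 4 <-> 3 = 3
q -> r = 3 -> 3 = 4
~p = ~3 = 1
(q -> r) -> ~p = 4 -> 1 = 1
p -> q = 3 -> 3 = 4
~(p -> q) = ~4 = 0
((q -> r) -> ~p) <-> ~(p -> q) = 1 <-> 0 = 3
(((q -> r) <-> (p -> p)) <-> ((r -> r) <-> p)) -> (((q -> r) -> ~p) <-> ~(p -> q)) = 3 -> 3 = 4
r <-> r = 3 <-> 3 = 4
p <-> (r <-> r) = 3 <-> 4 = 3
r <-> q = 3 <-> 3 = 4
(p <-> (r <-> r)) <-> (r <-> q) = 3 <-> 4 = 3
r -> r = 3 -> 3 = 4
~r = ~3 = 1
~r <-> r = 1 <-> 3 = 2
(r -> r) <-> (~r <-> r) = 4 <-> 2 = 2
((p <-> (r <-> r)) <-> (r <-> q)) <-> ((r -> r) <-> (~r <-> r)) = 3 <-> 2 = 3
((((q -> r) <-> (p -> p)) <-> ((r -> r) <-> p)) -> (((q -> r) -> ~p) <-> ~(p -> q))) <-> (((p <-> (r <-> r)) <-> (r <-> q)) <-> ((r -> r) <-> (~r <-> r))) = 4 <-> 3 = 3
p <-> q = 3 <-> 3 = 4
r <-> (p <-> q) = 3 <-> 4 = 3
q <-> r = 3 <-> 3 = 4
~(q <-> r) = ~4 = 0
~p = ~3 = 1
~(q <-> r) -> ~p = 0 -> 1 = 4
(r <-> (p <-> q)) <-> (~(q <-> r) -> ~p) = 3 <-> 4 = 3
q <-> r = 3 <-> 3 = 4
~p = ~3 = 1
~p -> p = 1 -> 3 = 4
r -> q = 3 -> 3 = 4
~(r -> q) = ~4 = 0
(~p -> p) <-> ~(r -> q) = 4 <-> 0 = 0
(q <-> r) <-> ((~p -> p) <-> ~(r -> q)) = 4 <-> 0 = 0
((r <-> (p <-> q)) <-> (~(q <-> r) -> ~p)) -> ((q <-> r) <-> ((~p -> p) <-> ~(r -> q))) = 3 -> 0 = 1
(((((q -> r) <-> (p -> p)) <-> ((r -> r) <-> p)) -> (((q -> r) -> ~p) <-> ~(p -> q))) <-> (((p <-> (r <-> r)) <-> (r <-> q)) <-> ((r -> r) <-> (~r <-> r)))) -> (((r <-> (p <-> q)) <-> (~(q <-> r) -> ~p)) -> ((q <-> r) <-> ((~p -> p) <-> ~(r -> q)))) = 3 -> 1 = 2

2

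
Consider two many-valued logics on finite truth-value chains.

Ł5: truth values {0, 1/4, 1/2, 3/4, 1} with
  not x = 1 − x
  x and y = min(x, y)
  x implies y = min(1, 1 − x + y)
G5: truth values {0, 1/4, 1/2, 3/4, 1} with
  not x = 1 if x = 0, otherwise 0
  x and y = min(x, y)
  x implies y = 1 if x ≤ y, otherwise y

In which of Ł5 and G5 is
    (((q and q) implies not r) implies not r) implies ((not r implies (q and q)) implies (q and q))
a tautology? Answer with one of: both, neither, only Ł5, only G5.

In Ł5: every assignment gives 1 — tautology.
In G5: at q = 1/4, r = 1/4 the value is 1/4 — not a tautology.

only Ł5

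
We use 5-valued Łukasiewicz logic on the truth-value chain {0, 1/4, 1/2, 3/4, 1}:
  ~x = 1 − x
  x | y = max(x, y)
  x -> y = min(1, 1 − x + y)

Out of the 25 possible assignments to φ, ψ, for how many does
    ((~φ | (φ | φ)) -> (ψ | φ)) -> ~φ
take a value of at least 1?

8

value 1: 8 assignments (counts)
value 3/4: 2 assignments
value 1/2: 5 assignments
value 1/4: 5 assignments
value 0: 5 assignments
So 8 of the 25 assignments meet the threshold.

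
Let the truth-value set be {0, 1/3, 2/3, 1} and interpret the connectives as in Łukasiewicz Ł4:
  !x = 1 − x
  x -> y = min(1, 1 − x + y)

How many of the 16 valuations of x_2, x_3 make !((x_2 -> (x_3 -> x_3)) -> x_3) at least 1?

4

x_2 = 0, x_3 = 0 ↦ 1  ≥
x_2 = 0, x_3 = 1/3 ↦ 2/3  <
x_2 = 0, x_3 = 2/3 ↦ 1/3  <
x_2 = 0, x_3 = 1 ↦ 0  <
x_2 = 1/3, x_3 = 0 ↦ 1  ≥
x_2 = 1/3, x_3 = 1/3 ↦ 2/3  <
x_2 = 1/3, x_3 = 2/3 ↦ 1/3  <
x_2 = 1/3, x_3 = 1 ↦ 0  <
x_2 = 2/3, x_3 = 0 ↦ 1  ≥
x_2 = 2/3, x_3 = 1/3 ↦ 2/3  <
x_2 = 2/3, x_3 = 2/3 ↦ 1/3  <
x_2 = 2/3, x_3 = 1 ↦ 0  <
x_2 = 1, x_3 = 0 ↦ 1  ≥
x_2 = 1, x_3 = 1/3 ↦ 2/3  <
x_2 = 1, x_3 = 2/3 ↦ 1/3  <
x_2 = 1, x_3 = 1 ↦ 0  <
So 4 of the 16 assignments meet the threshold.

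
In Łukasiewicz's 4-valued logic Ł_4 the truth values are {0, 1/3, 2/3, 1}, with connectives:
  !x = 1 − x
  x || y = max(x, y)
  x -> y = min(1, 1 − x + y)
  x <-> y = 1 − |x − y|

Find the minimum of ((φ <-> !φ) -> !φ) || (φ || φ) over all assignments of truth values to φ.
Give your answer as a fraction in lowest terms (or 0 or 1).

2/3

Take φ = 2/3:
!φ = !2/3 = 1/3
φ <-> !φ = 2/3 <-> 1/3 = 2/3
!φ = !2/3 = 1/3
(φ <-> !φ) -> !φ = 2/3 -> 1/3 = 2/3
φ || φ = 2/3 || 2/3 = 2/3
((φ <-> !φ) -> !φ) || (φ || φ) = 2/3 || 2/3 = 2/3
No assignment yields a value below 2/3, so this is the minimum.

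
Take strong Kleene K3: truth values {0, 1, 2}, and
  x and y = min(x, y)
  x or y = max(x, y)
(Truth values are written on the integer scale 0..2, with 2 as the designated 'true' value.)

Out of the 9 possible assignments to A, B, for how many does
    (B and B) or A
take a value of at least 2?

5

A = 0, B = 0 ↦ 0  <
A = 0, B = 1 ↦ 1  <
A = 0, B = 2 ↦ 2  ≥
A = 1, B = 0 ↦ 1  <
A = 1, B = 1 ↦ 1  <
A = 1, B = 2 ↦ 2  ≥
A = 2, B = 0 ↦ 2  ≥
A = 2, B = 1 ↦ 2  ≥
A = 2, B = 2 ↦ 2  ≥
So 5 of the 9 assignments meet the threshold.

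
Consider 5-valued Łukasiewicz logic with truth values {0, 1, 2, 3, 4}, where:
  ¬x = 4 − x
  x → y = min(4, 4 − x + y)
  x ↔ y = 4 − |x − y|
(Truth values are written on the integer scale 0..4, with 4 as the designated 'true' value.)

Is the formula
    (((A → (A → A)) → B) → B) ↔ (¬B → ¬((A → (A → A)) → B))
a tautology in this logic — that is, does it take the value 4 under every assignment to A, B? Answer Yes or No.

At A = 1, B = 4, for instance:
A → A = 1 → 1 = 4
A → (A → A) = 1 → 4 = 4
(A → (A → A)) → B = 4 → 4 = 4
((A → (A → A)) → B) → B = 4 → 4 = 4
¬B = ¬4 = 0
¬((A → (A → A)) → B) = ¬4 = 0
¬B → ¬((A → (A → A)) → B) = 0 → 0 = 4
(((A → (A → A)) → B) → B) ↔ (¬B → ¬((A → (A → A)) → B)) = 4 ↔ 4 = 4
and checking the remaining 24 assignments likewise gives ≥ 4 in every case.

Yes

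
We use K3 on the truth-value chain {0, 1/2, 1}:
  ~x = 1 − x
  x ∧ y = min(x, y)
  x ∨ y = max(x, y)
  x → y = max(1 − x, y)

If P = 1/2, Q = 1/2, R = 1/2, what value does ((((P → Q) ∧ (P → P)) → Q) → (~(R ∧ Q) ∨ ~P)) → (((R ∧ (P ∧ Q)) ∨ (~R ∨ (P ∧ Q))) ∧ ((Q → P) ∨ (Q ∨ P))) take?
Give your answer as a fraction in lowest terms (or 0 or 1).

1/2

P → Q = 1/2 → 1/2 = 1/2
P → P = 1/2 → 1/2 = 1/2
(P → Q) ∧ (P → P) = 1/2 ∧ 1/2 = 1/2
((P → Q) ∧ (P → P)) → Q = 1/2 → 1/2 = 1/2
R ∧ Q = 1/2 ∧ 1/2 = 1/2
~(R ∧ Q) = ~1/2 = 1/2
~P = ~1/2 = 1/2
~(R ∧ Q) ∨ ~P = 1/2 ∨ 1/2 = 1/2
(((P → Q) ∧ (P → P)) → Q) → (~(R ∧ Q) ∨ ~P) = 1/2 → 1/2 = 1/2
P ∧ Q = 1/2 ∧ 1/2 = 1/2
R ∧ (P ∧ Q) = 1/2 ∧ 1/2 = 1/2
~R = ~1/2 = 1/2
P ∧ Q = 1/2 ∧ 1/2 = 1/2
~R ∨ (P ∧ Q) = 1/2 ∨ 1/2 = 1/2
(R ∧ (P ∧ Q)) ∨ (~R ∨ (P ∧ Q)) = 1/2 ∨ 1/2 = 1/2
Q → P = 1/2 → 1/2 = 1/2
Q ∨ P = 1/2 ∨ 1/2 = 1/2
(Q → P) ∨ (Q ∨ P) = 1/2 ∨ 1/2 = 1/2
((R ∧ (P ∧ Q)) ∨ (~R ∨ (P ∧ Q))) ∧ ((Q → P) ∨ (Q ∨ P)) = 1/2 ∧ 1/2 = 1/2
((((P → Q) ∧ (P → P)) → Q) → (~(R ∧ Q) ∨ ~P)) → (((R ∧ (P ∧ Q)) ∨ (~R ∨ (P ∧ Q))) ∧ ((Q → P) ∨ (Q ∨ P))) = 1/2 → 1/2 = 1/2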